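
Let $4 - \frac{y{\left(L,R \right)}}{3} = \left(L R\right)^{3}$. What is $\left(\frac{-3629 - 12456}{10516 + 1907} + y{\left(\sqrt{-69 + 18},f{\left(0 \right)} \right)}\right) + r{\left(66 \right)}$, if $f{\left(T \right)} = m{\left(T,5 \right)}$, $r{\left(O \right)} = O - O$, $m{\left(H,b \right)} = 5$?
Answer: $\frac{132991}{12423} + 19125 i \sqrt{51} \approx 10.705 + 1.3658 \cdot 10^{5} i$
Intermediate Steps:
$r{\left(O \right)} = 0$
$f{\left(T \right)} = 5$
$y{\left(L,R \right)} = 12 - 3 L^{3} R^{3}$ ($y{\left(L,R \right)} = 12 - 3 \left(L R\right)^{3} = 12 - 3 L^{3} R^{3}$)
$\left(\frac{-3629 - 12456}{10516 + 1907} + y{\left(\sqrt{-69 + 18},f{\left(0 \right)} \right)}\right) + r{\left(66 \right)} = \left(\frac{-3629 - 12456}{10516 + 1907} + \left(12 - 3 \left(\sqrt{-69 + 18}\right)^{3} \cdot 5^{3}\right)\right) + 0 = \left(- \frac{16085}{12423} + \left(12 - 3 \left(\sqrt{-51}\right)^{3} \cdot 125\right)\right) + 0 = \left(\left(-16085\right) \frac{1}{12423} + \left(12 - 3 \left(i \sqrt{51}\right)^{3} \cdot 125\right)\right) + 0 = \left(- \frac{16085}{12423} + \left(12 - 3 \left(- 51 i \sqrt{51}\right) 125\right)\right) + 0 = \left(- \frac{16085}{12423} + \left(12 + 19125 i \sqrt{51}\right)\right) + 0 = \left(\frac{132991}{12423} + 19125 i \sqrt{51}\right) + 0 = \frac{132991}{12423} + 19125 i \sqrt{51}$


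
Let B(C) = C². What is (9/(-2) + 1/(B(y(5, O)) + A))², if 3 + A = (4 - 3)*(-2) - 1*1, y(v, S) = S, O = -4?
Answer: 484/25 ≈ 19.360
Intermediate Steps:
A = -6 (A = -3 + ((4 - 3)*(-2) - 1*1) = -3 + (1*(-2) - 1) = -3 + (-2 - 1) = -3 - 3 = -6)
(9/(-2) + 1/(B(y(5, O)) + A))² = (9/(-2) + 1/((-4)² - 6))² = (9*(-½) + 1/(16 - 6))² = (-9/2 + 1/10)² = (-9/2 + ⅒)² = (-22/5)² = 484/25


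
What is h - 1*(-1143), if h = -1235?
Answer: -92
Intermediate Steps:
h - 1*(-1143) = -1235 - 1*(-1143) = -1235 + 1143 = -92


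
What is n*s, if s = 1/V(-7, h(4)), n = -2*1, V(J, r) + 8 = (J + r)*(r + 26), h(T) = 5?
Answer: 1/35 ≈ 0.028571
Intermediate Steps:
V(J, r) = -8 + (26 + r)*(J + r) (V(J, r) = -8 + (J + r)*(r + 26) = -8 + (J + r)*(26 + r) = -8 + (26 + r)*(J + r))
n = -2
s = -1/70 (s = 1/(-8 + 5**2 + 26*(-7) + 26*5 - 7*5) = 1/(-8 + 25 - 182 + 130 - 35) = 1/(-70) = -1/70 ≈ -0.014286)
n*s = -2*(-1/70) = 1/35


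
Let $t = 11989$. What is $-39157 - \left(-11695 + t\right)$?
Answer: $-39451$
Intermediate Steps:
$-39157 - \left(-11695 + t\right) = -39157 + \left(11695 - 11989\right) = -39157 - 294 = -39451$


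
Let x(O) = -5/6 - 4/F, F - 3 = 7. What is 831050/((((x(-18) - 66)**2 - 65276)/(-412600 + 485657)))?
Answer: -54642617865000/54680111 ≈ -9.9931e+5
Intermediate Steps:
F = 10 (F = 3 + 7 = 10)
x(O) = -37/30 (x(O) = -5/6 - 4/10 = -5*1/6 - 4*1/10 = -5/6 - 2/5 = -37/30)
831050/((((x(-18) - 66)**2 - 65276)/(-412600 + 485657))) = 831050/((((-37/30 - 66)**2 - 65276)/(-412600 + 485657))) = 831050/((((-2017/30)**2 - 65276)/73057)) = 831050/(((4068289/900 - 65276)*(1/73057))) = 831050/((-54680111/900*1/73057)) = 831050/(-54680111/65751300) = 831050*(-65751300/54680111) = -54642617865000/54680111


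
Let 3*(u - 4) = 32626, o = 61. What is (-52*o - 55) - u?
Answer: -42319/3 ≈ -14106.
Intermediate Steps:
u = 32638/3 (u = 4 + (1/3)*32626 = 4 + 32626/3 = 32638/3 ≈ 10879.)
(-52*o - 55) - u = (-52*61 - 55) - 1*32638/3 = (-3172 - 55) - 32638/3 = -3227 - 32638/3 = -42319/3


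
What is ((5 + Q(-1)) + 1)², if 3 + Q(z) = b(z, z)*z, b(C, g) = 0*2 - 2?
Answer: 25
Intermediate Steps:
b(C, g) = -2 (b(C, g) = 0 - 2 = -2)
Q(z) = -3 - 2*z
((5 + Q(-1)) + 1)² = ((5 + (-3 - 2*(-1))) + 1)² = ((5 + (-3 + 2)) + 1)² = ((5 - 1) + 1)² = (4 + 1)² = 5² = 25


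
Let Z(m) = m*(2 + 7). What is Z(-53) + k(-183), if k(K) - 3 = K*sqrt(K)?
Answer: -474 - 183*I*sqrt(183) ≈ -474.0 - 2475.6*I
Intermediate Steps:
Z(m) = 9*m (Z(m) = m*9 = 9*m)
k(K) = 3 + K**(3/2) (k(K) = 3 + K*sqrt(K) = 3 + K**(3/2))
Z(-53) + k(-183) = 9*(-53) + (3 + (-183)**(3/2)) = -477 + (3 - 183*I*sqrt(183)) = -474 - 183*I*sqrt(183)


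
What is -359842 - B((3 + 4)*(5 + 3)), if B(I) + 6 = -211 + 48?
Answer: -359673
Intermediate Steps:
B(I) = -169 (B(I) = -6 + (-211 + 48) = -6 - 163 = -169)
-359842 - B((3 + 4)*(5 + 3)) = -359842 - 1*(-169) = -359842 + 169 = -359673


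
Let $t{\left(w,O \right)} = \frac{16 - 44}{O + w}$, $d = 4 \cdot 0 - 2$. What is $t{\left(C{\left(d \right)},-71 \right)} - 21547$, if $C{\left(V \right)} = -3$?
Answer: $- \frac{797225}{37} \approx -21547.0$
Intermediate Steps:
$d = -2$ ($d = 0 - 2 = -2$)
$t{\left(w,O \right)} = - \frac{28}{O + w}$
$t{\left(C{\left(d \right)},-71 \right)} - 21547 = - \frac{28}{-71 - 3} - 21547 = - \frac{28}{-74} - 21547 = \left(-28\right) \left(- \frac{1}{74}\right) - 21547 = \frac{14}{37} - 21547 = - \frac{797225}{37}$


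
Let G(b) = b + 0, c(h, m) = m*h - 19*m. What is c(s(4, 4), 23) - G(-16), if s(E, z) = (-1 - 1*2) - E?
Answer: -582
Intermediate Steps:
s(E, z) = -3 - E (s(E, z) = (-1 - 2) - E = -3 - E)
c(h, m) = -19*m + h*m (c(h, m) = h*m - 19*m = -19*m + h*m)
G(b) = b
c(s(4, 4), 23) - G(-16) = 23*(-19 + (-3 - 1*4)) - 1*(-16) = 23*(-19 + (-3 - 4)) + 16 = 23*(-19 - 7) + 16 = 23*(-26) + 16 = -598 + 16 = -582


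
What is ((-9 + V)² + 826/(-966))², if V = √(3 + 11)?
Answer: 63793912/4761 - 77952*√14/23 ≈ 717.98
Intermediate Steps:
V = √14 ≈ 3.7417
((-9 + V)² + 826/(-966))² = ((-9 + √14)² + 826/(-966))² = ((-9 + √14)² + 826*(-1/966))² = ((-9 + √14)² - 59/69)² = (-59/69 + (-9 + √14)²)²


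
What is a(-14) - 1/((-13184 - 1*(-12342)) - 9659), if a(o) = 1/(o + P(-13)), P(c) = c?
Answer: -10474/283527 ≈ -0.036942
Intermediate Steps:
a(o) = 1/(-13 + o) (a(o) = 1/(o - 13) = 1/(-13 + o))
a(-14) - 1/((-13184 - 1*(-12342)) - 9659) = 1/(-13 - 14) - 1/((-13184 - 1*(-12342)) - 9659) = 1/(-27) - 1/((-13184 + 12342) - 9659) = -1/27 - 1/(-842 - 9659) = -1/27 - 1/(-10501) = -1/27 - 1*(-1/10501) = -1/27 + 1/10501 = -10474/283527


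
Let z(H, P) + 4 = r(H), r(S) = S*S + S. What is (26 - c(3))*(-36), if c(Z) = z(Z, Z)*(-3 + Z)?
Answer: -936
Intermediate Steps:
r(S) = S + S**2 (r(S) = S**2 + S = S + S**2)
z(H, P) = -4 + H*(1 + H)
c(Z) = (-4 + Z*(1 + Z))*(-3 + Z)
(26 - c(3))*(-36) = (26 - (-4 + 3*(1 + 3))*(-3 + 3))*(-36) = (26 - (-4 + 3*4)*0)*(-36) = (26 - (-4 + 12)*0)*(-36) = (26 - 8*0)*(-36) = (26 - 1*0)*(-36) = (26 + 0)*(-36) = 26*(-36) = -936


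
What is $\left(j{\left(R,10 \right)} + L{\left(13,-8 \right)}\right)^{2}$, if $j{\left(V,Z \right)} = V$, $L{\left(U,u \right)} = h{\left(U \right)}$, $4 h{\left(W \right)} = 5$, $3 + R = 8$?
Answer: $\frac{625}{16} \approx 39.063$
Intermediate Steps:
$R = 5$ ($R = -3 + 8 = 5$)
$h{\left(W \right)} = \frac{5}{4}$ ($h{\left(W \right)} = \frac{1}{4} \cdot 5 = \frac{5}{4}$)
$L{\left(U,u \right)} = \frac{5}{4}$
$\left(j{\left(R,10 \right)} + L{\left(13,-8 \right)}\right)^{2} = \left(5 + \frac{5}{4}\right)^{2} = \left(\frac{25}{4}\right)^{2} = \frac{625}{16}$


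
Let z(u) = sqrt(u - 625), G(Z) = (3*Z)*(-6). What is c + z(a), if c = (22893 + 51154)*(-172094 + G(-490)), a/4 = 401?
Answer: -12089949878 + sqrt(979) ≈ -1.2090e+10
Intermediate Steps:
a = 1604 (a = 4*401 = 1604)
G(Z) = -18*Z
z(u) = sqrt(-625 + u)
c = -12089949878 (c = (22893 + 51154)*(-172094 - 18*(-490)) = 74047*(-172094 + 8820) = 74047*(-163274) = -12089949878)
c + z(a) = -12089949878 + sqrt(-625 + 1604) = -12089949878 + sqrt(979)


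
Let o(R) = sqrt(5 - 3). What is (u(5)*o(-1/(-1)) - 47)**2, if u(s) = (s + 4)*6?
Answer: 8041 - 5076*sqrt(2) ≈ 862.45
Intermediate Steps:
o(R) = sqrt(2)
u(s) = 24 + 6*s (u(s) = (4 + s)*6 = 24 + 6*s)
(u(5)*o(-1/(-1)) - 47)**2 = ((24 + 6*5)*sqrt(2) - 47)**2 = ((24 + 30)*sqrt(2) - 47)**2 = (54*sqrt(2) - 47)**2 = (-47 + 54*sqrt(2))**2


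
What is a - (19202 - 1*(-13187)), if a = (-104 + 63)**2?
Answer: -30708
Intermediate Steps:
a = 1681 (a = (-41)**2 = 1681)
a - (19202 - 1*(-13187)) = 1681 - (19202 - 1*(-13187)) = 1681 - (19202 + 13187) = 1681 - 1*32389 = 1681 - 32389 = -30708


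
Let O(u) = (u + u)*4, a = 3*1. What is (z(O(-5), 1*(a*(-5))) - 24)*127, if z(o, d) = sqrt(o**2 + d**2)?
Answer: -3048 + 635*sqrt(73) ≈ 2377.4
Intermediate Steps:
a = 3
O(u) = 8*u (O(u) = (2*u)*4 = 8*u)
z(o, d) = sqrt(d**2 + o**2)
(z(O(-5), 1*(a*(-5))) - 24)*127 = (sqrt((1*(3*(-5)))**2 + (8*(-5))**2) - 24)*127 = (sqrt((1*(-15))**2 + (-40)**2) - 24)*127 = (sqrt((-15)**2 + 1600) - 24)*127 = (sqrt(225 + 1600) - 24)*127 = (sqrt(1825) - 24)*127 = (5*sqrt(73) - 24)*127 = (-24 + 5*sqrt(73))*127 = -3048 + 635*sqrt(73)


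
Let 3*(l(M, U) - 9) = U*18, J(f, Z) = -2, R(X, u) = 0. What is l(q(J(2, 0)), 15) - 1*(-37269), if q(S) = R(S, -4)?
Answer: 37368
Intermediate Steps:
q(S) = 0
l(M, U) = 9 + 6*U (l(M, U) = 9 + (U*18)/3 = 9 + (18*U)/3 = 9 + 6*U)
l(q(J(2, 0)), 15) - 1*(-37269) = (9 + 6*15) - 1*(-37269) = (9 + 90) + 37269 = 99 + 37269 = 37368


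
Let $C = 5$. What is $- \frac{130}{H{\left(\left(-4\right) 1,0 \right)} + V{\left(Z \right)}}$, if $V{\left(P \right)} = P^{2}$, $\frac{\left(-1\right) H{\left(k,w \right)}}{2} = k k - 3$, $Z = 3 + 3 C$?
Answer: $- \frac{65}{149} \approx -0.43624$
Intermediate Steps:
$Z = 18$ ($Z = 3 + 3 \cdot 5 = 3 + 15 = 18$)
$H{\left(k,w \right)} = 6 - 2 k^{2}$ ($H{\left(k,w \right)} = - 2 \left(k k - 3\right) = - 2 \left(k^{2} - 3\right) = - 2 \left(-3 + k^{2}\right) = 6 - 2 k^{2}$)
$- \frac{130}{H{\left(\left(-4\right) 1,0 \right)} + V{\left(Z \right)}} = - \frac{130}{\left(6 - 2 \left(\left(-4\right) 1\right)^{2}\right) + 18^{2}} = - \frac{130}{\left(6 - 2 \left(-4\right)^{2}\right) + 324} = - \frac{130}{\left(6 - 32\right) + 324} = - \frac{130}{-26 + 324} = - \frac{130}{298} = \left(-130\right) \frac{1}{298} = - \frac{65}{149}$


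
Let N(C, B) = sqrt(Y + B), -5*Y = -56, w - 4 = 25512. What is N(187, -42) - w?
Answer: -25516 + I*sqrt(770)/5 ≈ -25516.0 + 5.5498*I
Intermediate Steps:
w = 25516 (w = 4 + 25512 = 25516)
Y = 56/5 (Y = -1/5*(-56) = 56/5 ≈ 11.200)
N(C, B) = sqrt(56/5 + B)
N(187, -42) - w = sqrt(280 + 25*(-42))/5 - 1*25516 = sqrt(280 - 1050)/5 - 25516 = sqrt(-770)/5 - 25516 = (I*sqrt(770))/5 - 25516 = I*sqrt(770)/5 - 25516 = -25516 + I*sqrt(770)/5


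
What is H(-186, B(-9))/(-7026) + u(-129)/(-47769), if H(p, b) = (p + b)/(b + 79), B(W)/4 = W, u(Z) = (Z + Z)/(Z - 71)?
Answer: 56749921/80177081900 ≈ 0.00070781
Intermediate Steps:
u(Z) = 2*Z/(-71 + Z) (u(Z) = (2*Z)/(-71 + Z) = 2*Z/(-71 + Z))
B(W) = 4*W
H(p, b) = (b + p)/(79 + b)
H(-186, B(-9))/(-7026) + u(-129)/(-47769) = ((4*(-9) - 186)/(79 + 4*(-9)))/(-7026) + (2*(-129)/(-71 - 129))/(-47769) = ((-36 - 186)/(79 - 36))*(-1/7026) + (2*(-129)/(-200))*(-1/47769) = (-222/43)*(-1/7026) + (2*(-129)*(-1/200))*(-1/47769) = ((1/43)*(-222))*(-1/7026) + (129/100)*(-1/47769) = -222/43*(-1/7026) - 43/1592300 = 37/50353 - 43/1592300 = 56749921/80177081900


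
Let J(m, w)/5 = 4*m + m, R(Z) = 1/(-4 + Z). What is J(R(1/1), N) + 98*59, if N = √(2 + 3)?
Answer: 17321/3 ≈ 5773.7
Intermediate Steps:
N = √5 ≈ 2.2361
J(m, w) = 25*m (J(m, w) = 5*(4*m + m) = 5*(5*m) = 25*m)
J(R(1/1), N) + 98*59 = 25/(-4 + 1/1) + 98*59 = 25/(-4 + 1) + 5782 = 25/(-3) + 5782 = 25*(-⅓) + 5782 = -25/3 + 5782 = 17321/3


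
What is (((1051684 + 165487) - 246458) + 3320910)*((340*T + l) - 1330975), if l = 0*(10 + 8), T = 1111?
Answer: -4090925250405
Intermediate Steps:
l = 0 (l = 0*18 = 0)
(((1051684 + 165487) - 246458) + 3320910)*((340*T + l) - 1330975) = (((1051684 + 165487) - 246458) + 3320910)*((340*1111 + 0) - 1330975) = ((1217171 - 246458) + 3320910)*((377740 + 0) - 1330975) = (970713 + 3320910)*(377740 - 1330975) = 4291623*(-953235) = -4090925250405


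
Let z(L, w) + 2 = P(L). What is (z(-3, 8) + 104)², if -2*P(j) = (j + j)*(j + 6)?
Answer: 12321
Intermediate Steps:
P(j) = -j*(6 + j) (P(j) = -(j + j)*(j + 6)/2 = -2*j*(6 + j)/2 = -j*(6 + j))
z(L, w) = -2 - L*(6 + L)
(z(-3, 8) + 104)² = ((-2 - 1*(-3)*(6 - 3)) + 104)² = ((-2 - 1*(-3)*3) + 104)² = ((-2 + 9) + 104)² = (7 + 104)² = 111² = 12321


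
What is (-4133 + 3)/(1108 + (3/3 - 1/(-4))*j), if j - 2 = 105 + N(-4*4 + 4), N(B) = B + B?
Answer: -16520/4847 ≈ -3.4083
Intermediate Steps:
N(B) = 2*B
j = 83 (j = 2 + (105 + 2*(-4*4 + 4)) = 2 + (105 + 2*(-16 + 4)) = 2 + (105 + 2*(-12)) = 2 + (105 - 24) = 2 + 81 = 83)
(-4133 + 3)/(1108 + (3/3 - 1/(-4))*j) = (-4133 + 3)/(1108 + (3/3 - 1/(-4))*83) = -4130/(1108 + (3*(⅓) - 1*(-¼))*83) = -4130/(1108 + (1 + ¼)*83) = -4130/(1108 + (5/4)*83) = -4130/(1108 + 415/4) = -4130/4847/4 = -4130*4/4847 = -16520/4847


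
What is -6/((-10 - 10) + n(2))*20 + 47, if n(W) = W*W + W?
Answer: 389/7 ≈ 55.571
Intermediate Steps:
n(W) = W + W**2 (n(W) = W**2 + W = W + W**2)
-6/((-10 - 10) + n(2))*20 + 47 = -6/((-10 - 10) + 2*(1 + 2))*20 + 47 = -6/(-20 + 2*3)*20 + 47 = -6/(-20 + 6)*20 + 47 = -6/(-14)*20 + 47 = -6*(-1/14)*20 + 47 = (3/7)*20 + 47 = 60/7 + 47 = 389/7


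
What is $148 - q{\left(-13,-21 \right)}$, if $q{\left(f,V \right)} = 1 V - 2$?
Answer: $171$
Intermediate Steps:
$q{\left(f,V \right)} = -2 + V$ ($q{\left(f,V \right)} = V - 2 = -2 + V$)
$148 - q{\left(-13,-21 \right)} = 148 - \left(-2 - 21\right) = 148 - -23 = 148 + 23 = 171$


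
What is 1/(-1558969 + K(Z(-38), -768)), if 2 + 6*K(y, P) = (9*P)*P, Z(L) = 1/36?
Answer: -3/2022700 ≈ -1.4832e-6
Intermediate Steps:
Z(L) = 1/36
K(y, P) = -1/3 + 3*P**2/2 (K(y, P) = -1/3 + ((9*P)*P)/6 = -1/3 + (9*P**2)/6 = -1/3 + 3*P**2/2)
1/(-1558969 + K(Z(-38), -768)) = 1/(-1558969 + (-1/3 + (3/2)*(-768)**2)) = 1/(-1558969 + (-1/3 + (3/2)*589824)) = 1/(-1558969 + (-1/3 + 884736)) = 1/(-1558969 + 2654207/3) = 1/(-2022700/3) = -3/2022700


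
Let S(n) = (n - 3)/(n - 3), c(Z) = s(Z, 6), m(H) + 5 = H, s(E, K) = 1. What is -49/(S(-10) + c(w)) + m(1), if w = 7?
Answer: -57/2 ≈ -28.500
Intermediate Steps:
m(H) = -5 + H
c(Z) = 1
S(n) = 1 (S(n) = (-3 + n)/(-3 + n) = 1)
-49/(S(-10) + c(w)) + m(1) = -49/(1 + 1) + (-5 + 1) = -49/2 - 4 = -57/2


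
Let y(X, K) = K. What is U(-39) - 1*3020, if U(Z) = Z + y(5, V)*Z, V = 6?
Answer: -3293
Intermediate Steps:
U(Z) = 7*Z (U(Z) = Z + 6*Z = 7*Z)
U(-39) - 1*3020 = 7*(-39) - 1*3020 = -273 - 3020 = -3293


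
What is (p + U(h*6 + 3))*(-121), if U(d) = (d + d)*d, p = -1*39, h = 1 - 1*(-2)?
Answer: -102003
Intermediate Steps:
h = 3 (h = 1 + 2 = 3)
p = -39
U(d) = 2*d**2 (U(d) = (2*d)*d = 2*d**2)
(p + U(h*6 + 3))*(-121) = (-39 + 2*(3*6 + 3)**2)*(-121) = (-39 + 2*(18 + 3)**2)*(-121) = (-39 + 2*21**2)*(-121) = (-39 + 2*441)*(-121) = (-39 + 882)*(-121) = 843*(-121) = -102003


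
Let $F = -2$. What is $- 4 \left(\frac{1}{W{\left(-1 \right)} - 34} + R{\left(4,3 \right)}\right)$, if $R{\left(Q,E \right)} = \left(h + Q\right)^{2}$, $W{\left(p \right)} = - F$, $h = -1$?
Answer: $- \frac{287}{8} \approx -35.875$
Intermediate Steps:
$W{\left(p \right)} = 2$ ($W{\left(p \right)} = \left(-1\right) \left(-2\right) = 2$)
$R{\left(Q,E \right)} = \left(-1 + Q\right)^{2}$
$- 4 \left(\frac{1}{W{\left(-1 \right)} - 34} + R{\left(4,3 \right)}\right) = - 4 \left(\frac{1}{2 - 34} + \left(-1 + 4\right)^{2}\right) = - 4 \left(\frac{1}{-32} + 3^{2}\right) = - 4 \left(- \frac{1}{32} + 9\right) = \left(-4\right) \frac{287}{32} = - \frac{287}{8}$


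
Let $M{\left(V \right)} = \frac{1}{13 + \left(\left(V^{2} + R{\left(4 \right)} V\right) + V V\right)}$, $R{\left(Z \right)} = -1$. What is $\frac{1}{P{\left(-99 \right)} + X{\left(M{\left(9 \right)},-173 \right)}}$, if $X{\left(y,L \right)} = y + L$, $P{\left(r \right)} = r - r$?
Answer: $- \frac{166}{28717} \approx -0.0057805$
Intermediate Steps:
$P{\left(r \right)} = 0$
$M{\left(V \right)} = \frac{1}{13 - V + 2 V^{2}}$ ($M{\left(V \right)} = \frac{1}{13 + \left(\left(V^{2} - V\right) + V V\right)} = \frac{1}{13 + \left(\left(V^{2} - V\right) + V^{2}\right)} = \frac{1}{13 + \left(- V + 2 V^{2}\right)} = \frac{1}{13 - V + 2 V^{2}}$)
$X{\left(y,L \right)} = L + y$
$\frac{1}{P{\left(-99 \right)} + X{\left(M{\left(9 \right)},-173 \right)}} = \frac{1}{0 - \left(173 - \frac{1}{13 - 9 + 2 \cdot 9^{2}}\right)} = \frac{1}{0 - \left(173 - \frac{1}{13 - 9 + 2 \cdot 81}\right)} = \frac{1}{0 - \left(173 - \frac{1}{13 - 9 + 162}\right)} = \frac{1}{0 - \left(173 - \frac{1}{166}\right)} = \frac{1}{0 + \left(-173 + \frac{1}{166}\right)} = \frac{1}{0 - \frac{28717}{166}} = \frac{1}{- \frac{28717}{166}} = - \frac{166}{28717}$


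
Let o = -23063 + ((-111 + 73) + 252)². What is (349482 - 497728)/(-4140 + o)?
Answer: -148246/18593 ≈ -7.9732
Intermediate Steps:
o = 22733 (o = -23063 + (-38 + 252)² = -23063 + 214² = -23063 + 45796 = 22733)
(349482 - 497728)/(-4140 + o) = (349482 - 497728)/(-4140 + 22733) = -148246/18593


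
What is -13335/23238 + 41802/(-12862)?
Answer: -190484941/49814526 ≈ -3.8239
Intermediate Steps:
-13335/23238 + 41802/(-12862) = -13335*1/23238 + 41802*(-1/12862) = -4445/7746 - 20901/6431 = -190484941/49814526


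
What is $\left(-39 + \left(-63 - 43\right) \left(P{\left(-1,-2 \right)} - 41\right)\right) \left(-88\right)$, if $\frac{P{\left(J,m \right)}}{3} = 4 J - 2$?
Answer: $-546920$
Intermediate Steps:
$P{\left(J,m \right)} = -6 + 12 J$ ($P{\left(J,m \right)} = 3 \left(4 J - 2\right) = 3 \left(-2 + 4 J\right) = -6 + 12 J$)
$\left(-39 + \left(-63 - 43\right) \left(P{\left(-1,-2 \right)} - 41\right)\right) \left(-88\right) = \left(-39 + \left(-63 - 43\right) \left(\left(-6 + 12 \left(-1\right)\right) - 41\right)\right) \left(-88\right) = \left(-39 - 106 \left(\left(-6 - 12\right) - 41\right)\right) \left(-88\right) = \left(-39 - 106 \left(-18 - 41\right)\right) \left(-88\right) = \left(-39 - -6254\right) \left(-88\right) = \left(-39 + 6254\right) \left(-88\right) = 6215 \left(-88\right) = -546920$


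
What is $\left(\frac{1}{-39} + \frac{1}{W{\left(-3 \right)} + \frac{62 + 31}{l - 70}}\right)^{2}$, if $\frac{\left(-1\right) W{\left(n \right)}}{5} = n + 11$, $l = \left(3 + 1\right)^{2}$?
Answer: $\frac{2111209}{857845521} \approx 0.0024611$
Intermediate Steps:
$l = 16$ ($l = 4^{2} = 16$)
$W{\left(n \right)} = -55 - 5 n$ ($W{\left(n \right)} = - 5 \left(n + 11\right) = - 5 \left(11 + n\right) = -55 - 5 n$)
$\left(\frac{1}{-39} + \frac{1}{W{\left(-3 \right)} + \frac{62 + 31}{l - 70}}\right)^{2} = \left(\frac{1}{-39} + \frac{1}{\left(-55 - -15\right) + \frac{62 + 31}{16 - 70}}\right)^{2} = \left(- \frac{1}{39} + \frac{1}{\left(-55 + 15\right) + \frac{93}{-54}}\right)^{2} = \left(- \frac{1}{39} + \frac{1}{-40 + 93 \left(- \frac{1}{54}\right)}\right)^{2} = \left(- \frac{1}{39} + \frac{1}{-40 - \frac{31}{18}}\right)^{2} = \left(- \frac{1}{39} + \frac{1}{- \frac{751}{18}}\right)^{2} = \left(- \frac{1}{39} - \frac{18}{751}\right)^{2} = \left(- \frac{1453}{29289}\right)^{2} = \frac{2111209}{857845521}$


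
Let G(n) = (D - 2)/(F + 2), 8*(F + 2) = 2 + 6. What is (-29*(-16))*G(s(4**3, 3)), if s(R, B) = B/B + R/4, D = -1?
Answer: -1392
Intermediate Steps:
s(R, B) = 1 + R/4 (s(R, B) = 1 + R*(1/4) = 1 + R/4)
F = -1 (F = -2 + (2 + 6)/8 = -2 + (1/8)*8 = -2 + 1 = -1)
G(n) = -3 (G(n) = (-1 - 2)/(-1 + 2) = -3/1 = -3*1 = -3)
(-29*(-16))*G(s(4**3, 3)) = -29*(-16)*(-3) = 464*(-3) = -1392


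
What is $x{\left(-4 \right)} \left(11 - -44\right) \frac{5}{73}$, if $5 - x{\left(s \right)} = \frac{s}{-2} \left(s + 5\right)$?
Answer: $\frac{825}{73} \approx 11.301$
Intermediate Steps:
$x{\left(s \right)} = 5 + \frac{s \left(5 + s\right)}{2}$ ($x{\left(s \right)} = 5 - \frac{s}{-2} \left(s + 5\right) = 5 - s \left(- \frac{1}{2}\right) \left(5 + s\right) = 5 - - \frac{s}{2} \left(5 + s\right) = 5 - - \frac{s \left(5 + s\right)}{2} = 5 + \frac{s \left(5 + s\right)}{2}$)
$x{\left(-4 \right)} \left(11 - -44\right) \frac{5}{73} = \left(5 + \frac{\left(-4\right)^{2}}{2} + \frac{5}{2} \left(-4\right)\right) \left(11 - -44\right) \frac{5}{73} = \left(5 + \frac{1}{2} \cdot 16 - 10\right) \left(11 + 44\right) 5 \cdot \frac{1}{73} = \left(5 + 8 - 10\right) 55 \cdot \frac{5}{73} = 3 \cdot 55 \cdot \frac{5}{73} = 165 \cdot \frac{5}{73} = \frac{825}{73}$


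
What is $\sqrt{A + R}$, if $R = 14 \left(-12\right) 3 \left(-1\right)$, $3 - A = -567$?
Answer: $\sqrt{1074} \approx 32.772$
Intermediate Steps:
$A = 570$ ($A = 3 - -567 = 3 + 567 = 570$)
$R = 504$ ($R = \left(-168\right) \left(-3\right) = 504$)
$\sqrt{A + R} = \sqrt{570 + 504} = \sqrt{1074}$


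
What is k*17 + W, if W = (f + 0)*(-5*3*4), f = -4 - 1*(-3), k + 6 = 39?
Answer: 621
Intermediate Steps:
k = 33 (k = -6 + 39 = 33)
f = -1 (f = -4 + 3 = -1)
W = 60 (W = (-1 + 0)*(-5*3*4) = -(-15)*4 = -1*(-60) = 60)
k*17 + W = 33*17 + 60 = 561 + 60 = 621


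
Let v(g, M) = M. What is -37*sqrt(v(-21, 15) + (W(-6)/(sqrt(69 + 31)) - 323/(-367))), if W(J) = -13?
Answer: -37*sqrt(196378030)/3670 ≈ -141.28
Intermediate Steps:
-37*sqrt(v(-21, 15) + (W(-6)/(sqrt(69 + 31)) - 323/(-367))) = -37*sqrt(15 + (-13/sqrt(69 + 31) - 323/(-367))) = -37*sqrt(15 + (-13/(sqrt(100)) - 323*(-1/367))) = -37*sqrt(15 + (-13/10 + 323/367)) = -37*sqrt(15 - 1541/3670) = -37*sqrt(196378030)/3670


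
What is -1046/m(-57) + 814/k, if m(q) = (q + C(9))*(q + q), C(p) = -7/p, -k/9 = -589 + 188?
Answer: 2379799/35656920 ≈ 0.066742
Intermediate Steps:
k = 3609 (k = -9*(-589 + 188) = -9*(-401) = 3609)
m(q) = 2*q*(-7/9 + q) (m(q) = (q - 7/9)*(q + q) = (q - 7*1/9)*(2*q) = (q - 7/9)*(2*q) = (-7/9 + q)*(2*q) = 2*q*(-7/9 + q))
-1046/m(-57) + 814/k = -1046*(-3/(38*(-7 + 9*(-57)))) + 814/3609 = -1046*(-3/(38*(-7 - 513))) + 814*(1/3609) = -1046/((2/9)*(-57)*(-520)) + 814/3609 = -1046/19760/3 + 814/3609 = -1046*3/19760 + 814/3609 = -1569/9880 + 814/3609 = 2379799/35656920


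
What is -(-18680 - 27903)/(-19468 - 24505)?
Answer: -46583/43973 ≈ -1.0594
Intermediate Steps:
-(-18680 - 27903)/(-19468 - 24505) = -(-46583)/(-43973) = -(-46583)*(-1)/43973 = -1*46583/43973 = -46583/43973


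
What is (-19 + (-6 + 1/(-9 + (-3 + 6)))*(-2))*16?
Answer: -320/3 ≈ -106.67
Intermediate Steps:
(-19 + (-6 + 1/(-9 + (-3 + 6)))*(-2))*16 = (-19 + (-6 + 1/(-9 + 3))*(-2))*16 = (-19 + (-6 + 1/(-6))*(-2))*16 = (-19 + (-6 - ⅙)*(-2))*16 = (-19 - 37/6*(-2))*16 = (-19 + 37/3)*16 = -20/3*16 = -320/3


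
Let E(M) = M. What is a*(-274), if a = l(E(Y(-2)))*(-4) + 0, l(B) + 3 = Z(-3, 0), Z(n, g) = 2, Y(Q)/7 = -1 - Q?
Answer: -1096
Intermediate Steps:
Y(Q) = -7 - 7*Q (Y(Q) = 7*(-1 - Q) = -7 - 7*Q)
l(B) = -1 (l(B) = -3 + 2 = -1)
a = 4 (a = -1*(-4) + 0 = 4 + 0 = 4)
a*(-274) = 4*(-274) = -1096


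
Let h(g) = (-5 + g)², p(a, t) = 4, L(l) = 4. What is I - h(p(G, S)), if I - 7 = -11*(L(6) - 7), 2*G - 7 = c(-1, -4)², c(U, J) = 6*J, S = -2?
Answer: 39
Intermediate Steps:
G = 583/2 (G = 7/2 + (6*(-4))²/2 = 7/2 + (½)*(-24)² = 7/2 + (½)*576 = 7/2 + 288 = 583/2 ≈ 291.50)
I = 40 (I = 7 - 11*(4 - 7) = 7 - 11*(-3) = 7 + 33 = 40)
I - h(p(G, S)) = 40 - (-5 + 4)² = 40 - 1*(-1)² = 40 - 1*1 = 40 - 1 = 39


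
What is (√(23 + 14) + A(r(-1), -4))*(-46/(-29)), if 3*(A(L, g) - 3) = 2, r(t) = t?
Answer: 506/87 + 46*√37/29 ≈ 15.465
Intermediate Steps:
A(L, g) = 11/3 (A(L, g) = 3 + (⅓)*2 = 3 + ⅔ = 11/3)
(√(23 + 14) + A(r(-1), -4))*(-46/(-29)) = (√(23 + 14) + 11/3)*(-46/(-29)) = (√37 + 11/3)*(-46*(-1/29)) = (11/3 + √37)*(46/29) = 506/87 + 46*√37/29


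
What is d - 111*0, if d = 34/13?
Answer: 34/13 ≈ 2.6154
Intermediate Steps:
d = 34/13 (d = 34*(1/13) = 34/13 ≈ 2.6154)
d - 111*0 = 34/13 - 111*0 = 34/13 + 0 = 34/13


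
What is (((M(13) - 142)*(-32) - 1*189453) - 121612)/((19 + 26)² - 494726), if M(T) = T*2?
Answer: 307353/492701 ≈ 0.62381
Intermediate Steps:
M(T) = 2*T
(((M(13) - 142)*(-32) - 1*189453) - 121612)/((19 + 26)² - 494726) = (((2*13 - 142)*(-32) - 1*189453) - 121612)/((19 + 26)² - 494726) = (((26 - 142)*(-32) - 189453) - 121612)/(45² - 494726) = ((-116*(-32) - 189453) - 121612)/(2025 - 494726) = ((3712 - 189453) - 121612)/(-492701) = (-185741 - 121612)*(-1/492701) = -307353*(-1/492701) = 307353/492701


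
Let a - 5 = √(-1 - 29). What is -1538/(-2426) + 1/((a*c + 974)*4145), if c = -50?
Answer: 477469343523/753147005690 + 5*I*√30/248358452 ≈ 0.63397 + 1.1027e-7*I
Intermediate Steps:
a = 5 + I*√30 (a = 5 + √(-1 - 29) = 5 + √(-30) = 5 + I*√30 ≈ 5.0 + 5.4772*I)
-1538/(-2426) + 1/((a*c + 974)*4145) = -1538/(-2426) + 1/(((5 + I*√30)*(-50) + 974)*4145) = -1538*(-1/2426) + (1/4145)/((-250 - 50*I*√30) + 974) = 769/1213 + (1/4145)/(724 - 50*I*√30) = 769/1213 + 1/(4145*(724 - 50*I*√30))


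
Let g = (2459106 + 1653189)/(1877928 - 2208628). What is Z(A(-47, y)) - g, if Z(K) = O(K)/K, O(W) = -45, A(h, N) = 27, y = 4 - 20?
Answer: 2136677/198420 ≈ 10.768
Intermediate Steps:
y = -16
g = -822459/66140 (g = 4112295/(-330700) = 4112295*(-1/330700) = -822459/66140 ≈ -12.435)
Z(K) = -45/K
Z(A(-47, y)) - g = -45/27 - 1*(-822459/66140) = -45*1/27 + 822459/66140 = -5/3 + 822459/66140 = 2136677/198420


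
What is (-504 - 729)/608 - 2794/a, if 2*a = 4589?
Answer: -9055741/2790112 ≈ -3.2457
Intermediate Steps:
a = 4589/2 (a = (½)*4589 = 4589/2 ≈ 2294.5)
(-504 - 729)/608 - 2794/a = (-504 - 729)/608 - 2794/4589/2 = -1233*1/608 - 2794*2/4589 = -1233/608 - 5588/4589 = -9055741/2790112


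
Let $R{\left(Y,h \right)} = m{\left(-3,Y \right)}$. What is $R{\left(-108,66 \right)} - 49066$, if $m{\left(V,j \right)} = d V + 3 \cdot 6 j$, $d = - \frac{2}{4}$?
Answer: $- \frac{102017}{2} \approx -51009.0$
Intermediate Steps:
$d = - \frac{1}{2}$ ($d = \left(-2\right) \frac{1}{4} = - \frac{1}{2} \approx -0.5$)
$m{\left(V,j \right)} = 18 j - \frac{V}{2}$ ($m{\left(V,j \right)} = - \frac{V}{2} + 3 \cdot 6 j = - \frac{V}{2} + 18 j = 18 j - \frac{V}{2}$)
$R{\left(Y,h \right)} = \frac{3}{2} + 18 Y$ ($R{\left(Y,h \right)} = 18 Y - - \frac{3}{2} = 18 Y + \frac{3}{2} = \frac{3}{2} + 18 Y$)
$R{\left(-108,66 \right)} - 49066 = \left(\frac{3}{2} + 18 \left(-108\right)\right) - 49066 = \left(\frac{3}{2} - 1944\right) - 49066 = - \frac{3885}{2} - 49066 = - \frac{102017}{2}$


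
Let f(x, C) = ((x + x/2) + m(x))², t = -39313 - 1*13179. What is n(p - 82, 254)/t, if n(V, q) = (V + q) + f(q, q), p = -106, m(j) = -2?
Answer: -143707/52492 ≈ -2.7377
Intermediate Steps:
t = -52492 (t = -39313 - 13179 = -52492)
f(x, C) = (-2 + 3*x/2)² (f(x, C) = ((x + x/2) - 2)² = (3*x/2 - 2)² = (-2 + 3*x/2)²)
n(V, q) = V + q + (-4 + 3*q)²/4 (n(V, q) = (V + q) + (-4 + 3*q)²/4 = V + q + (-4 + 3*q)²/4)
n(p - 82, 254)/t = ((-106 - 82) + 254 + (-4 + 3*254)²/4)/(-52492) = (-188 + 254 + (-4 + 762)²/4)*(-1/52492) = (-188 + 254 + (¼)*758²)*(-1/52492) = (-188 + 254 + (¼)*574564)*(-1/52492) = (-188 + 254 + 143641)*(-1/52492) = 143707*(-1/52492) = -143707/52492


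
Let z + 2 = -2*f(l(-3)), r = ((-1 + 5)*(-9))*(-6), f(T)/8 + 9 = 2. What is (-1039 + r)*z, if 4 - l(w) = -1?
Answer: -90530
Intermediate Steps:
l(w) = 5 (l(w) = 4 - 1*(-1) = 4 + 1 = 5)
f(T) = -56 (f(T) = -72 + 8*2 = -72 + 16 = -56)
r = 216 (r = (4*(-9))*(-6) = -36*(-6) = 216)
z = 110 (z = -2 - 2*(-56) = -2 + 112 = 110)
(-1039 + r)*z = (-1039 + 216)*110 = -823*110 = -90530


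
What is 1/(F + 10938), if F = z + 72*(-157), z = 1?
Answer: -1/365 ≈ -0.0027397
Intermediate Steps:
F = -11303 (F = 1 + 72*(-157) = 1 - 11304 = -11303)
1/(F + 10938) = 1/(-11303 + 10938) = 1/(-365) = -1/365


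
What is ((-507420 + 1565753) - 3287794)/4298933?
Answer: -2229461/4298933 ≈ -0.51861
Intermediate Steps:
((-507420 + 1565753) - 3287794)/4298933 = (1058333 - 3287794)*(1/4298933) = -2229461*1/4298933 = -2229461/4298933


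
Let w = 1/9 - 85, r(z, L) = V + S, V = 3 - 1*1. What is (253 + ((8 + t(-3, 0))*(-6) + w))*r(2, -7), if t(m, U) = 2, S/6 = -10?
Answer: -56434/9 ≈ -6270.4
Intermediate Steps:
S = -60 (S = 6*(-10) = -60)
V = 2 (V = 3 - 1 = 2)
r(z, L) = -58 (r(z, L) = 2 - 60 = -58)
w = -764/9 (w = 1/9 - 85 = -764/9 ≈ -84.889)
(253 + ((8 + t(-3, 0))*(-6) + w))*r(2, -7) = (253 + ((8 + 2)*(-6) - 764/9))*(-58) = (253 + (10*(-6) - 764/9))*(-58) = (253 + (-60 - 764/9))*(-58) = (253 - 1304/9)*(-58) = (973/9)*(-58) = -56434/9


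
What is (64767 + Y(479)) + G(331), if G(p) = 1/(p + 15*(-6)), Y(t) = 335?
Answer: 15689583/241 ≈ 65102.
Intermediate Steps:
G(p) = 1/(-90 + p) (G(p) = 1/(p - 90) = 1/(-90 + p))
(64767 + Y(479)) + G(331) = (64767 + 335) + 1/(-90 + 331) = 65102 + 1/241 = 15689583/241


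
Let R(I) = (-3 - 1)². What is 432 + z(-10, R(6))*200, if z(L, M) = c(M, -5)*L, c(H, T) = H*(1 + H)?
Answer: -543568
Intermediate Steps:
R(I) = 16 (R(I) = (-4)² = 16)
z(L, M) = L*M*(1 + M) (z(L, M) = (M*(1 + M))*L = L*M*(1 + M))
432 + z(-10, R(6))*200 = 432 - 10*16*(1 + 16)*200 = 432 - 10*16*17*200 = 432 - 2720*200 = 432 - 544000 = -543568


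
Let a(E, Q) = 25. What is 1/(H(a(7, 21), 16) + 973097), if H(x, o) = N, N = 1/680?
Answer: 680/661705961 ≈ 1.0276e-6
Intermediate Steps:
N = 1/680 ≈ 0.0014706
H(x, o) = 1/680
1/(H(a(7, 21), 16) + 973097) = 1/(1/680 + 973097) = 1/(661705961/680) = 680/661705961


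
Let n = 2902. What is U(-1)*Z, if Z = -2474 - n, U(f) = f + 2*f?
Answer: 16128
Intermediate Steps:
U(f) = 3*f
Z = -5376 (Z = -2474 - 1*2902 = -2474 - 2902 = -5376)
U(-1)*Z = (3*(-1))*(-5376) = -3*(-5376) = 16128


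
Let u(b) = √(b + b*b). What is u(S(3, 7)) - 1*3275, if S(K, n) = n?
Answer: -3275 + 2*√14 ≈ -3267.5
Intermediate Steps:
u(b) = √(b + b²)
u(S(3, 7)) - 1*3275 = √(7*(1 + 7)) - 1*3275 = √(7*8) - 3275 = √56 - 3275 = 2*√14 - 3275 = -3275 + 2*√14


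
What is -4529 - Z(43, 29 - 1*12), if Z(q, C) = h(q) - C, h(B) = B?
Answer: -4555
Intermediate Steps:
Z(q, C) = q - C
-4529 - Z(43, 29 - 1*12) = -4529 - (43 - (29 - 1*12)) = -4529 - (43 - (29 - 12)) = -4529 - (43 - 1*17) = -4529 - (43 - 17) = -4529 - 1*26 = -4529 - 26 = -4555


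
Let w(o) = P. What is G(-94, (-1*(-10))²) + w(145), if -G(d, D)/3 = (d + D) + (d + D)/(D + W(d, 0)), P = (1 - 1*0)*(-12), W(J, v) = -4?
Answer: -483/16 ≈ -30.188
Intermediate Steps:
P = -12 (P = (1 + 0)*(-12) = 1*(-12) = -12)
w(o) = -12
G(d, D) = -3*D - 3*d - 3*(D + d)/(-4 + D) (G(d, D) = -3*((d + D) + (d + D)/(D - 4)) = -3*((D + d) + (D + d)/(-4 + D)) = -3*(D + d + (D + d)/(-4 + D)) = -3*D - 3*d - 3*(D + d)/(-4 + D))
G(-94, (-1*(-10))²) + w(145) = 3*(-((-1*(-10))²)² + 3*(-1*(-10))² + 3*(-94) - 1*(-1*(-10))²*(-94))/(-4 + (-1*(-10))²) - 12 = 3*(-(10²)² + 3*10² - 282 - 1*10²*(-94))/(-4 + 10²) - 12 = 3*(-1*100² + 3*100 - 282 - 1*100*(-94))/(-4 + 100) - 12 = 3*(-1*10000 + 300 - 282 + 9400)/96 - 12 = 3*(1/96)*(-10000 + 300 - 282 + 9400) - 12 = 3*(1/96)*(-582) - 12 = -291/16 - 12 = -483/16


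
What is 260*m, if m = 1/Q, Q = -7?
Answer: -260/7 ≈ -37.143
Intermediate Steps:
m = -⅐ (m = 1/(-7) = -⅐ ≈ -0.14286)
260*m = 260*(-⅐) = -260/7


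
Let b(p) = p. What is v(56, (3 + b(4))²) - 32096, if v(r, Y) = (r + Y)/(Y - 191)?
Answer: -4557737/142 ≈ -32097.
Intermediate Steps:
v(r, Y) = (Y + r)/(-191 + Y)
v(56, (3 + b(4))²) - 32096 = ((3 + 4)² + 56)/(-191 + (3 + 4)²) - 32096 = (7² + 56)/(-191 + 7²) - 32096 = (49 + 56)/(-191 + 49) - 32096 = 105/(-142) - 32096 = -1/142*105 - 32096 = -105/142 - 32096 = -4557737/142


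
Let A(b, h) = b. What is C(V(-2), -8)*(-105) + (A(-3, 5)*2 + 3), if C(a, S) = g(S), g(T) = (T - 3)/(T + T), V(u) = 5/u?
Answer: -1203/16 ≈ -75.188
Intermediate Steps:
g(T) = (-3 + T)/(2*T) (g(T) = (-3 + T)/((2*T)) = (-3 + T)*(1/(2*T)) = (-3 + T)/(2*T))
C(a, S) = (-3 + S)/(2*S)
C(V(-2), -8)*(-105) + (A(-3, 5)*2 + 3) = ((½)*(-3 - 8)/(-8))*(-105) + (-3*2 + 3) = ((½)*(-⅛)*(-11))*(-105) + (-6 + 3) = (11/16)*(-105) - 3 = -1155/16 - 3 = -1203/16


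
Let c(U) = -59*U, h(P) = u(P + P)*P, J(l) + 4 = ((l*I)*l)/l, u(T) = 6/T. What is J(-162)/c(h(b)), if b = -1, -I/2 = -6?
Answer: 1948/177 ≈ 11.006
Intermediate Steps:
I = 12 (I = -2*(-6) = 12)
J(l) = -4 + 12*l (J(l) = -4 + ((l*12)*l)/l = -4 + ((12*l)*l)/l = -4 + (12*l**2)/l = -4 + 12*l)
h(P) = 3 (h(P) = (6/(P + P))*P = (6/((2*P)))*P = (6*(1/(2*P)))*P = (3/P)*P = 3)
J(-162)/c(h(b)) = (-4 + 12*(-162))/((-59*3)) = (-4 - 1944)/(-177) = -1948*(-1/177) = 1948/177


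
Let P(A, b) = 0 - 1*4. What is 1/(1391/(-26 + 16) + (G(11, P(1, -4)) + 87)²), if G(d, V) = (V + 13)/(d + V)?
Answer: 490/3751081 ≈ 0.00013063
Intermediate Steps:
P(A, b) = -4 (P(A, b) = 0 - 4 = -4)
G(d, V) = (13 + V)/(V + d)
1/(1391/(-26 + 16) + (G(11, P(1, -4)) + 87)²) = 1/(1391/(-26 + 16) + ((13 - 4)/(-4 + 11) + 87)²) = 1/(1391/(-10) + (9/7 + 87)²) = 1/(-⅒*1391 + ((⅐)*9 + 87)²) = 1/(-1391/10 + (9/7 + 87)²) = 1/(-1391/10 + (618/7)²) = 1/(-1391/10 + 381924/49) = 1/(3751081/490) = 490/3751081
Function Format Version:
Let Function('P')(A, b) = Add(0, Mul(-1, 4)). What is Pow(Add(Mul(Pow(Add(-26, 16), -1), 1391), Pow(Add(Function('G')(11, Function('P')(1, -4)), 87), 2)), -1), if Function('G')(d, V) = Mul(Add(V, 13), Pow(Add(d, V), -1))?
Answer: Rational(490, 3751081) ≈ 0.00013063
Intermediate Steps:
Function('P')(A, b) = -4 (Function('P')(A, b) = Add(0, -4) = -4)
Function('G')(d, V) = Mul(Pow(Add(V, d), -1), Add(13, V)) (Function('G')(d, V) = Mul(Add(13, V), Pow(Add(V, d), -1)) = Mul(Pow(Add(V, d), -1), Add(13, V)))
Pow(Add(Mul(Pow(Add(-26, 16), -1), 1391), Pow(Add(Function('G')(11, Function('P')(1, -4)), 87), 2)), -1) = Pow(Add(Mul(Pow(Add(-26, 16), -1), 1391), Pow(Add(Mul(Pow(Add(-4, 11), -1), Add(13, -4)), 87), 2)), -1) = Pow(Add(Mul(Pow(-10, -1), 1391), Pow(Add(Mul(Pow(7, -1), 9), 87), 2)), -1) = Pow(Add(Mul(Rational(-1, 10), 1391), Pow(Add(Mul(Rational(1, 7), 9), 87), 2)), -1) = Pow(Add(Rational(-1391, 10), Pow(Add(Rational(9, 7), 87), 2)), -1) = Pow(Add(Rational(-1391, 10), Pow(Rational(618, 7), 2)), -1) = Pow(Add(Rational(-1391, 10), Rational(381924, 49)), -1) = Pow(Rational(3751081, 490), -1) = Rational(490, 3751081)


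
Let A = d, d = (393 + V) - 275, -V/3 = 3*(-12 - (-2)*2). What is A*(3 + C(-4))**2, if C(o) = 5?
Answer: 12160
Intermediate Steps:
V = 72 (V = -9*(-12 - (-2)*2) = -9*(-12 - 2*(-2)) = -9*(-12 + 4) = -9*(-8) = -3*(-24) = 72)
d = 190 (d = (393 + 72) - 275 = 465 - 275 = 190)
A = 190
A*(3 + C(-4))**2 = 190*(3 + 5)**2 = 190*8**2 = 190*64 = 12160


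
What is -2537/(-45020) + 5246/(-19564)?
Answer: -46635263/220192820 ≈ -0.21179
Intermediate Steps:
-2537/(-45020) + 5246/(-19564) = -2537*(-1/45020) + 5246*(-1/19564) = 2537/45020 - 2623/9782 = -46635263/220192820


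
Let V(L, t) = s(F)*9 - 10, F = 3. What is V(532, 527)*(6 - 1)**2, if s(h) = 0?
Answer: -250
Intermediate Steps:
V(L, t) = -10 (V(L, t) = 0*9 - 10 = 0 - 10 = -10)
V(532, 527)*(6 - 1)**2 = -10*(6 - 1)**2 = -10*5**2 = -10*25 = -250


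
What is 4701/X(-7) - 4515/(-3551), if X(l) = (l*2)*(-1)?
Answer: 16756461/49714 ≈ 337.06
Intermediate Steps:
X(l) = -2*l (X(l) = (2*l)*(-1) = -2*l)
4701/X(-7) - 4515/(-3551) = 4701/((-2*(-7))) - 4515/(-3551) = 4701/14 - 4515*(-1/3551) = 4701*(1/14) + 4515/3551 = 4701/14 + 4515/3551 = 16756461/49714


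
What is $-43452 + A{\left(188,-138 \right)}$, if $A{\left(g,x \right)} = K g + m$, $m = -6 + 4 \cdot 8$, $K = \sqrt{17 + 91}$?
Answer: $-43426 + 1128 \sqrt{3} \approx -41472.0$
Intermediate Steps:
$K = 6 \sqrt{3}$ ($K = \sqrt{108} = 6 \sqrt{3} \approx 10.392$)
$m = 26$ ($m = -6 + 32 = 26$)
$A{\left(g,x \right)} = 26 + 6 g \sqrt{3}$ ($A{\left(g,x \right)} = 6 \sqrt{3} g + 26 = 6 g \sqrt{3} + 26 = 26 + 6 g \sqrt{3}$)
$-43452 + A{\left(188,-138 \right)} = -43452 + \left(26 + 6 \cdot 188 \sqrt{3}\right) = -43452 + \left(26 + 1128 \sqrt{3}\right) = -43426 + 1128 \sqrt{3}$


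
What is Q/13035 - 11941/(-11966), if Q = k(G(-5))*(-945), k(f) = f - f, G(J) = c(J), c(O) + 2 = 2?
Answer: 11941/11966 ≈ 0.99791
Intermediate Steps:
c(O) = 0 (c(O) = -2 + 2 = 0)
G(J) = 0
k(f) = 0
Q = 0 (Q = 0*(-945) = 0)
Q/13035 - 11941/(-11966) = 0/13035 - 11941/(-11966) = 0*(1/13035) - 11941*(-1/11966) = 0 + 11941/11966 = 11941/11966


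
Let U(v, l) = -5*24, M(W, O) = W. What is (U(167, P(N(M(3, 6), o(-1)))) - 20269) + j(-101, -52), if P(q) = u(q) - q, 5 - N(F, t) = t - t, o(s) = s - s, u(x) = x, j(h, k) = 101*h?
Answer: -30590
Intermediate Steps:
o(s) = 0
N(F, t) = 5 (N(F, t) = 5 - (t - t) = 5 - 1*0 = 5 + 0 = 5)
P(q) = 0 (P(q) = q - q = 0)
U(v, l) = -120
(U(167, P(N(M(3, 6), o(-1)))) - 20269) + j(-101, -52) = (-120 - 20269) + 101*(-101) = -20389 - 10201 = -30590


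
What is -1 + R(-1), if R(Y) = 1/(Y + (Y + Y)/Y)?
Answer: 0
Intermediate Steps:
R(Y) = 1/(2 + Y) (R(Y) = 1/(Y + (2*Y)/Y) = 1/(Y + 2) = 1/(2 + Y))
-1 + R(-1) = -1 + 1/(2 - 1) = -1 + 1/1 = -1 + 1 = 0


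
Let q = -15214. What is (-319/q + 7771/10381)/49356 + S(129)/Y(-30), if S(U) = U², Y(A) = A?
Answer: -21619752431532779/38975577860520 ≈ -554.70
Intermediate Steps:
(-319/q + 7771/10381)/49356 + S(129)/Y(-30) = (-319/(-15214) + 7771/10381)/49356 + 129²/(-30) = (-319*(-1/15214) + 7771*(1/10381))*(1/49356) + 16641*(-1/30) = (319/15214 + 7771/10381)*(1/49356) - 5547/10 = (121539533/157936534)*(1/49356) - 5547/10 = 121539533/7795115572104 - 5547/10 = -21619752431532779/38975577860520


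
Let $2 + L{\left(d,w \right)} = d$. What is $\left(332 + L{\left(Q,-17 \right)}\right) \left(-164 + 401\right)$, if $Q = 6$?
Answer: $79632$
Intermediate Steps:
$L{\left(d,w \right)} = -2 + d$
$\left(332 + L{\left(Q,-17 \right)}\right) \left(-164 + 401\right) = \left(332 + \left(-2 + 6\right)\right) \left(-164 + 401\right) = \left(332 + 4\right) 237 = 336 \cdot 237 = 79632$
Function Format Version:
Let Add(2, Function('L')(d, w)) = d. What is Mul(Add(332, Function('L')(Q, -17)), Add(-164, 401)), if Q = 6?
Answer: 79632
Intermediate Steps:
Function('L')(d, w) = Add(-2, d)
Mul(Add(332, Function('L')(Q, -17)), Add(-164, 401)) = Mul(Add(332, Add(-2, 6)), Add(-164, 401)) = Mul(Add(332, 4), 237) = Mul(336, 237) = 79632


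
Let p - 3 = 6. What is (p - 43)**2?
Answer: 1156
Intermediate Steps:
p = 9 (p = 3 + 6 = 9)
(p - 43)**2 = (9 - 43)**2 = (-34)**2 = 1156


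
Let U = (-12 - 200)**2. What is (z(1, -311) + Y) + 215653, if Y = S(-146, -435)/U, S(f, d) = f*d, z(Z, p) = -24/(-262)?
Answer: 634850631865/2943832 ≈ 2.1565e+5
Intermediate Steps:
U = 44944 (U = (-212)**2 = 44944)
z(Z, p) = 12/131 (z(Z, p) = -24*(-1/262) = 12/131)
S(f, d) = d*f
Y = 31755/22472 (Y = -435*(-146)/44944 = 63510*(1/44944) = 31755/22472 ≈ 1.4131)
(z(1, -311) + Y) + 215653 = (12/131 + 31755/22472) + 215653 = 4429569/2943832 + 215653 = 634850631865/2943832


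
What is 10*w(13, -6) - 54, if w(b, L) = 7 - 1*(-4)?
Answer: 56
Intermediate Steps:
w(b, L) = 11 (w(b, L) = 7 + 4 = 11)
10*w(13, -6) - 54 = 10*11 - 54 = 110 - 54 = 56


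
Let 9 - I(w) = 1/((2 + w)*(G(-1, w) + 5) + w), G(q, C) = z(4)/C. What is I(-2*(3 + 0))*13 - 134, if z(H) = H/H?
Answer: -1253/76 ≈ -16.487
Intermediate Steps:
z(H) = 1
G(q, C) = 1/C
I(w) = 9 - 1/(w + (2 + w)*(5 + 1/w)) (I(w) = 9 - 1/((2 + w)*(1/w + 5) + w) = 9 - 1/((2 + w)*(5 + 1/w) + w) = 9 - 1/(w + (2 + w)*(5 + 1/w)))
I(-2*(3 + 0))*13 - 134 = (2*(9 + (-2*(3 + 0))*(49 + 27*(-2*(3 + 0))))/(2 + (-2*(3 + 0))*(11 + 6*(-2*(3 + 0)))))*13 - 134 = (2*(9 + (-2*3)*(49 + 27*(-2*3)))/(2 + (-2*3)*(11 + 6*(-2*3))))*13 - 134 = (2*(9 - 6*(49 + 27*(-6)))/(2 - 6*(11 + 6*(-6))))*13 - 134 = (2*(9 - 6*(49 - 162))/(2 - 6*(11 - 36)))*13 - 134 = (2*(9 - 6*(-113))/(2 - 6*(-25)))*13 - 134 = (2*(9 + 678)/(2 + 150))*13 - 134 = (2*687/152)*13 - 134 = (2*(1/152)*687)*13 - 134 = (687/76)*13 - 134 = 8931/76 - 134 = -1253/76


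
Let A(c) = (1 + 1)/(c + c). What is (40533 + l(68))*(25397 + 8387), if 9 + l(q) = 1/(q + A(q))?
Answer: 6331917821312/4625 ≈ 1.3691e+9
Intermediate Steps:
A(c) = 1/c (A(c) = 2/((2*c)) = 2*(1/(2*c)) = 1/c)
l(q) = -9 + 1/(q + 1/q)
(40533 + l(68))*(25397 + 8387) = (40533 + (-9 + 68 - 9*68²)/(1 + 68²))*(25397 + 8387) = (40533 + (-9 + 68 - 9*4624)/(1 + 4624))*33784 = (40533 + (-9 + 68 - 41616)/4625)*33784 = (40533 + (1/4625)*(-41557))*33784 = (40533 - 41557/4625)*33784 = (187423568/4625)*33784 = 6331917821312/4625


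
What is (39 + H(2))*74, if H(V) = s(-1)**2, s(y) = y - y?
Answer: 2886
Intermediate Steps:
s(y) = 0
H(V) = 0 (H(V) = 0**2 = 0)
(39 + H(2))*74 = (39 + 0)*74 = 39*74 = 2886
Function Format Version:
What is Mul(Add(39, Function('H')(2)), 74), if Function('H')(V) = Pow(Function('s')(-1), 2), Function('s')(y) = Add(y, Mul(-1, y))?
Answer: 2886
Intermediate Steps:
Function('s')(y) = 0
Function('H')(V) = 0 (Function('H')(V) = Pow(0, 2) = 0)
Mul(Add(39, Function('H')(2)), 74) = Mul(Add(39, 0), 74) = Mul(39, 74) = 2886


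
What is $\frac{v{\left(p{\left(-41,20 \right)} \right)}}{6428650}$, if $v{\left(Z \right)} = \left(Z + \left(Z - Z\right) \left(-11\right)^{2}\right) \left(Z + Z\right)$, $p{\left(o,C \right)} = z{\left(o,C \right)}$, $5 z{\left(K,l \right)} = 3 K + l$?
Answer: $\frac{10609}{80358125} \approx 0.00013202$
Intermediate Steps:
$z{\left(K,l \right)} = \frac{l}{5} + \frac{3 K}{5}$ ($z{\left(K,l \right)} = \frac{3 K + l}{5} = \frac{l + 3 K}{5} = \frac{l}{5} + \frac{3 K}{5}$)
$p{\left(o,C \right)} = \frac{C}{5} + \frac{3 o}{5}$
$v{\left(Z \right)} = 2 Z^{2}$ ($v{\left(Z \right)} = \left(Z + 0 \cdot 121\right) 2 Z = \left(Z + 0\right) 2 Z = Z 2 Z = 2 Z^{2}$)
$\frac{v{\left(p{\left(-41,20 \right)} \right)}}{6428650} = \frac{2 \left(\frac{1}{5} \cdot 20 + \frac{3}{5} \left(-41\right)\right)^{2}}{6428650} = 2 \left(4 - \frac{123}{5}\right)^{2} \cdot \frac{1}{6428650} = 2 \left(- \frac{103}{5}\right)^{2} \cdot \frac{1}{6428650} = 2 \cdot \frac{10609}{25} \cdot \frac{1}{6428650} = \frac{21218}{25} \cdot \frac{1}{6428650} = \frac{10609}{80358125}$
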